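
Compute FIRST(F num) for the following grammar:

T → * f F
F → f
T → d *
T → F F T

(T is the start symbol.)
FIRST sets of the non-terminals involved (from the grammar, by fixed-point iteration):
  FIRST(F) = { 'f' }

To compute FIRST(F num), process the symbols left to right:
Symbol F is a non-terminal. Add FIRST(F) \ {ε} = { 'f' }
F is not nullable (ε ∉ FIRST(F)), so stop here.
FIRST(F num) = { 'f' }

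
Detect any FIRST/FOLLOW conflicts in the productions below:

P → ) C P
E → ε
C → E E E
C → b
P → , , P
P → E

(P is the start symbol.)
Nullable non-terminals: C, E, P.
FIRST sets used below: FIRST(E) = { ε }

C: nullable alternative(s) C → E E E; FOLLOW(C) = { $, ')', ',' }
  C → E E E: FIRST \ {ε} = { } — this is the only nullable alternative, skip
  C → b: FIRST \ {ε} = { 'b' } — disjoint from FOLLOW(C)
E has a nullable alternative but only one production, so nothing to check.

P: nullable alternative(s) P → E; FOLLOW(P) = { $ }
  P → ) C P: FIRST \ {ε} = { ')' } — disjoint from FOLLOW(P)
  P → , , P: FIRST \ {ε} = { ',' } — disjoint from FOLLOW(P)
  P → E: FIRST \ {ε} = { } — this is the only nullable alternative, skip

No FIRST/FOLLOW conflicts found.

Answer: No FIRST/FOLLOW conflicts.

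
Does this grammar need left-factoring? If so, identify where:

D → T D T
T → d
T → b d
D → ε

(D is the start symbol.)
No, left-factoring is not needed

Left-factoring is needed when two productions for the same non-terminal
share a common prefix on the right-hand side.

Productions for D:
  D → T D T
  D → ε
Productions for T:
  T → d
  T → b d

No common prefixes found.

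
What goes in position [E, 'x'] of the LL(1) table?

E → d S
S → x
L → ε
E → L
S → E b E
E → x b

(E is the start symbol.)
E → x b

To find M[E, 'x'], we find productions for E where 'x' is in the predict set (PREDICT(N → α) = (FIRST(α) \ {ε}) ∪ (FOLLOW(N) if α ⇒* ε)).

Relevant sets:
  FIRST(L) = { ε }
  FOLLOW(E) = { $, 'b' }

E → d S: PREDICT = { 'd' }
E → L: PREDICT = { $, 'b' }
E → x b: PREDICT = { 'x' }
  'x' is in predict set, so this production goes in M[E, 'x']

M[E, 'x'] = E → x b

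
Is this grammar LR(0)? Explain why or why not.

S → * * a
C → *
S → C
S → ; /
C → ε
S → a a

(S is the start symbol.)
A grammar is LR(0) if no state in the canonical LR(0) collection has:
  - both a shift item (dot before a terminal) and a complete item (shift-reduce conflict), or
  - two or more complete items (reduce-reduce conflict; the accept item [S' → S .] counts as a complete item here).

Augment with S' → S and build the canonical LR(0) collection (I0 = CLOSURE({[S' → . S]}), then GOTO on every symbol after a dot until no new states appear). It has 10 states:
  I0: { [C → . *], [C → .], [S → . * * a], [S → . ; /], [S → . C], [S → . a a], [S' → . S] }  — shift, reduce
  I1: { [C → * .], [S → * . * a] }  — shift, reduce
  I2: { [S → ; . /] }  — shift
  I3: { [S → C .] }  — reduce
  I4: { [S' → S .] }  — accept
  I5: { [S → a . a] }  — shift
  I6: { [S → a a .] }  — reduce
  I7: { [S → ; / .] }  — reduce
  I8: { [S → * * . a] }  — shift
  I9: { [S → * * a .] }  — reduce

Conflict in state I0:
  Shift-reduce conflict between [C → .] and [C → . *]
So the grammar is NOT LR(0).

Answer: No. Shift-reduce conflict between [C → .] and [C → . *]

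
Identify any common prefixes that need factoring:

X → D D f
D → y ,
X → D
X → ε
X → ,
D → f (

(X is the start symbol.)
Yes, X has productions with common prefix 'D'

Left-factoring is needed when two productions for the same non-terminal
share a common prefix on the right-hand side.

Productions for X:
  X → D D f
  X → D
  X → ε
  X → ,
Productions for D:
  D → y ,
  D → f (

Found common prefix 'D' in productions for X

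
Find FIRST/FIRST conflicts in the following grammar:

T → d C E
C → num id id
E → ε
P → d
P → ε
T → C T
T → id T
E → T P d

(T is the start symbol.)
No FIRST/FIRST conflicts.

FIRST sets of the non-terminals at (or reachable through a nullable prefix from) the front of some alternative:
  FIRST(C) = { 'num' }
  FIRST(T) = { 'd', 'id', 'num' }

Productions for T:
  T → d C E: FIRST = { 'd' }
  T → C T: FIRST = { 'num' }
  T → id T: FIRST = { 'id' }
Productions for E:
  E → ε: FIRST = { ε }
  E → T P d: FIRST = { 'd', 'id', 'num' }
Productions for P:
  P → d: FIRST = { 'd' }
  P → ε: FIRST = { ε }
C has only one production, so no FIRST/FIRST conflict is possible there.

All alternatives of each non-terminal have pairwise disjoint FIRST sets.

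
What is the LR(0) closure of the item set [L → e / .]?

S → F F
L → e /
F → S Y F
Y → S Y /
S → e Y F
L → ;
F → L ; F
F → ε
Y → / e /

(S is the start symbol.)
{ [L → e / .] }

To compute CLOSURE, for each item [A → α.Bβ] where B is a non-terminal, add [B → .γ] for all productions B → γ; repeat for the newly added items until nothing changes.

Start with: [L → e / .]
The dot is at the end, so nothing is added.

CLOSURE = { [L → e / .] }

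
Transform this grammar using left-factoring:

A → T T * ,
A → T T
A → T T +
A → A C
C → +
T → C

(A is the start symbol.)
Left-factoring transforms A → αβ₁ | αβ₂ into A → αA' and A' → β₁ | β₂
(α is the longest common prefix among the alternatives). Repeat until
no nonterminal has two alternatives with a common prefix.

Round 1: A has alternatives sharing prefix 'T T'. Introduce A': A → T T A'
  Add: A' → * ,
  Add: A' → ε
  Add: A' → +

No remaining common prefixes — done.

Resulting grammar:
A → T T A'
A' → * ,
A' → ε
A' → +
A → A C
C → +
T → C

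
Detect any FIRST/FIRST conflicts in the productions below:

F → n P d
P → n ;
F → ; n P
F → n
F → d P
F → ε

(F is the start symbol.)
A FIRST/FIRST conflict occurs when two productions N → α and N → β for the same non-terminal have FIRST(α) ∩ FIRST(β) ≠ ∅ (with ε ∈ FIRST of a nullable right-hand side, so two nullable alternatives also conflict).

Productions for F:
  F → n P d: FIRST = { 'n' }
  F → ; n P: FIRST = { ';' }
  F → n: FIRST = { 'n' }
  F → d P: FIRST = { 'd' }
  F → ε: FIRST = { ε }
P has only one production, so no FIRST/FIRST conflict is possible there.

Conflict for F: F → n P d and F → n
  Overlap: { 'n' }

Answer: Yes. F → n P d / F → n on { 'n' }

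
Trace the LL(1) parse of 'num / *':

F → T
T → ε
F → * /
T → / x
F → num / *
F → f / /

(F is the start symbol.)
LL(1) parsing maintains a stack (initially the start symbol over $) and the input. At each step: if the stack top is a terminal, match it against the current input token; if it is a non-terminal N, replace it with the RHS of M[N, lookahead] (the unique production whose predict set contains the lookahead).

Stack is shown with the top on the left.

Stack      Input      Action
----------------------------
F $        num / * $  output F → num / *
num / * $  num / * $  match 'num'
/ * $      / * $      match '/'
* $        * $        match '*'
$          $          accept

The string is accepted.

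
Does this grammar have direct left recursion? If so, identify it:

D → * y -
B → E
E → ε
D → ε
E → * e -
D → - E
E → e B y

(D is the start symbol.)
No direct left recursion

Direct left recursion occurs when N → N α for some non-terminal N (the right-hand side begins with the left-hand side itself).

D → * y -: starts with '*'
B → E: starts with E
E → ε: starts with ε
D → ε: starts with ε
E → * e -: starts with '*'
D → - E: starts with '-'
E → e B y: starts with e

No direct left recursion found.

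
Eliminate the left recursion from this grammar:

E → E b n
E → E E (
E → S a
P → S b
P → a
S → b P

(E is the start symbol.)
E → S a E'
E' → b n E'
E' → E ( E'
E' → ε
P → S b
P → a
S → b P

E is directly left-recursive. The standard transformation for
  A → A α₁ | ... | A α_m | β₁ | ... | β_n
is
  A  → β₁ A' | ... | β_n A'
  A' → α₁ A' | ... | α_m A' | ε

E → S a becomes E → S a E'
E → E b n becomes E' → b n E'
E → E E ( becomes E' → E ( E'
Add E' → ε

Productions for other non-terminals are unchanged:
  P → S b
  P → a
  S → b P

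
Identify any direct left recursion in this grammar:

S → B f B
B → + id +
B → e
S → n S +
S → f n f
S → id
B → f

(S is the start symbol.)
No direct left recursion

S → B f B: starts with B
B → + id +: starts with '+'
B → e: starts with e
S → n S +: starts with n
S → f n f: starts with f
S → id: starts with id
B → f: starts with f

No direct left recursion found.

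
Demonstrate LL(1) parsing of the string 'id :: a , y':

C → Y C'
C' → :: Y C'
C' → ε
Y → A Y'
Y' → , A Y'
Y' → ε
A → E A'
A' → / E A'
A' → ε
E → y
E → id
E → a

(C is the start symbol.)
LL(1) parsing maintains a stack (initially the start symbol over $) and the input. At each step: if the stack top is a terminal, match it against the current input token; if it is a non-terminal N, replace it with the RHS of M[N, lookahead] (the unique production whose predict set contains the lookahead).

Stack is shown with the top on the left.

Stack          Input          Action
------------------------------------
C $            id :: a , y $  output C → Y C'
Y C' $         id :: a , y $  output Y → A Y'
A Y' C' $      id :: a , y $  output A → E A'
E A' Y' C' $   id :: a , y $  output E → id
id A' Y' C' $  id :: a , y $  match 'id'
A' Y' C' $     :: a , y $     output A' → ε
Y' C' $        :: a , y $     output Y' → ε
C' $           :: a , y $     output C' → :: Y C'
:: Y C' $      :: a , y $     match '::'
Y C' $         a , y $        output Y → A Y'
A Y' C' $      a , y $        output A → E A'
E A' Y' C' $   a , y $        output E → a
a A' Y' C' $   a , y $        match 'a'
A' Y' C' $     , y $          output A' → ε
Y' C' $        , y $          output Y' → , A Y'
, A Y' C' $    , y $          match ','
A Y' C' $      y $            output A → E A'
E A' Y' C' $   y $            output E → y
y A' Y' C' $   y $            match 'y'
A' Y' C' $     $              output A' → ε
Y' C' $        $              output Y' → ε
C' $           $              output C' → ε
$              $              accept

The string is accepted.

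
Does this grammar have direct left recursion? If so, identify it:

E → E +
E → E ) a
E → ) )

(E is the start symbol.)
Direct left recursion occurs when N → N α for some non-terminal N (the right-hand side begins with the left-hand side itself).

E → E +: LEFT RECURSIVE (starts with E)
E → E ) a: LEFT RECURSIVE (starts with E)
E → ) ): starts with ')'

The grammar has direct left recursion on: E.

Answer: Yes, E is left-recursive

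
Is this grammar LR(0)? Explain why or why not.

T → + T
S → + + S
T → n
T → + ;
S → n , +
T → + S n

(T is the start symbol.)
Augment with T' → T and build the canonical LR(0) collection (I0 = CLOSURE({[T' → . T]}), then GOTO on every symbol after a dot until no new states appear). It has 14 states:
  I0: { [T → . + ;], [T → . + S n], [T → . + T], [T → . n], [T' → . T] }  — shift
  I1: { [S → . + + S], [S → . n , +], [T → + . ;], [T → + . S n], [T → + . T], [T → . + ;], [T → . + S n], [T → . + T], [T → . n] }  — shift
  I2: { [T' → T .] }  — accept
  I3: { [T → n .] }  — reduce
  I4: { [S → + . + S], [S → . + + S], [S → . n , +], [T → + . ;], [T → + . S n], [T → + . T], [T → . + ;], [T → . + S n], [T → . + T], [T → . n] }  — shift
  I5: { [T → + ; .] }  — reduce
  I6: { [T → + S . n] }  — shift
  I7: { [T → + T .] }  — reduce
  I8: { [S → n . , +], [T → n .] }  — shift, reduce
  I9: { [S → n , . +] }  — shift
  I10: { [S → n , + .] }  — reduce
  I11: { [T → + S n .] }  — reduce
  I12: { [S → + + . S], [S → + . + S], [S → . + + S], [S → . n , +], [T → + . ;], [T → + . S n], [T → + . T], [T → . + ;], [T → . + S n], [T → . + T], [T → . n] }  — shift
  I13: { [S → + + S .], [T → + S . n] }  — shift, reduce

Conflict in state I8:
  Shift-reduce conflict between [T → n .] and [S → n . , +]
So the grammar is NOT LR(0).

Answer: No. Shift-reduce conflict between [T → n .] and [S → n . , +]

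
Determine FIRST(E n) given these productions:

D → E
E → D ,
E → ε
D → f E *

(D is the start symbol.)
FIRST sets of the non-terminals involved (from the grammar, by fixed-point iteration):
  FIRST(E) = { ',', 'f', ε }

To compute FIRST(E n), process the symbols left to right:
Symbol E is a non-terminal. Add FIRST(E) \ {ε} = { ',', 'f' }
E is nullable (ε ∈ FIRST(E)), continue to the next symbol.
Symbol n is a terminal. Add 'n' and stop.
FIRST(E n) = { ',', 'f', 'n' }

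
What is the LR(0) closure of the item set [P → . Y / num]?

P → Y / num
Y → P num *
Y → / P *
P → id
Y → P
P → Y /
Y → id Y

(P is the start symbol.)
{ [P → . Y / num], [P → . Y /], [P → . id], [Y → . / P *], [Y → . P num *], [Y → . P], [Y → . id Y] }

To compute CLOSURE, for each item [A → α.Bβ] where B is a non-terminal, add [B → .γ] for all productions B → γ; repeat for the newly added items until nothing changes.

Start with: [P → . Y / num]
  [P → . Y / num] has the dot before Y: add [Y → . P num *], [Y → . / P *], [Y → . P], [Y → . id Y]
  [Y → . P num *] has the dot before P: add [P → . id], [P → . Y /]
No further items can be added.

CLOSURE = { [P → . Y / num], [P → . Y /], [P → . id], [Y → . / P *], [Y → . P num *], [Y → . P], [Y → . id Y] }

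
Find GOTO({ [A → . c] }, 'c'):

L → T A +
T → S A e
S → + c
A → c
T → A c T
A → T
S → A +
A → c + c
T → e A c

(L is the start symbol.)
{ [A → c .] }

GOTO(I, 'c') = CLOSURE({ [A → αX.β] : [A → α.Xβ] ∈ I, X = 'c' })

Items with dot before 'c', with the dot advanced:
  [A → . c] → [A → c .]
Closure adds nothing (no advanced item has the dot before a non-terminal).

GOTO = { [A → c .] }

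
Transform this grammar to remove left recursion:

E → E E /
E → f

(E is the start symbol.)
E is directly left-recursive. The standard transformation for
  A → A α₁ | ... | A α_m | β₁ | ... | β_n
is
  A  → β₁ A' | ... | β_n A'
  A' → α₁ A' | ... | α_m A' | ε

E → f becomes E → f E'
E → E E / becomes E' → E / E'
Add E' → ε

Resulting grammar:
E → f E'
E' → E / E'
E' → ε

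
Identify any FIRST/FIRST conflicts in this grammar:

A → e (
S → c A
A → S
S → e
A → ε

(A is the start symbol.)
A FIRST/FIRST conflict occurs when two productions N → α and N → β for the same non-terminal have FIRST(α) ∩ FIRST(β) ≠ ∅ (with ε ∈ FIRST of a nullable right-hand side, so two nullable alternatives also conflict).

FIRST sets of the non-terminals at (or reachable through a nullable prefix from) the front of some alternative:
  FIRST(S) = { 'c', 'e' }

Productions for A:
  A → e (: FIRST = { 'e' }
  A → S: FIRST = { 'c', 'e' }
  A → ε: FIRST = { ε }
Productions for S:
  S → c A: FIRST = { 'c' }
  S → e: FIRST = { 'e' }

Conflict for A: A → e ( and A → S
  Overlap: { 'e' }

Answer: Yes. A → e '(' / A → S on { 'e' }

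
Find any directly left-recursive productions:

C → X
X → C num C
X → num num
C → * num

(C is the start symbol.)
No direct left recursion

Direct left recursion occurs when N → N α for some non-terminal N (the right-hand side begins with the left-hand side itself).

C → X: starts with X
X → C num C: starts with C
X → num num: starts with num
C → * num: starts with '*'

No direct left recursion found.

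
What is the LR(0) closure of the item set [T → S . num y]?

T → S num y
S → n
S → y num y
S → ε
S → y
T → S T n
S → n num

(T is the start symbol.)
{ [T → S . num y] }

To compute CLOSURE, for each item [A → α.Bβ] where B is a non-terminal, add [B → .γ] for all productions B → γ; repeat for the newly added items until nothing changes.

Start with: [T → S . num y]
The dot precedes the terminal num, so nothing is added.

CLOSURE = { [T → S . num y] }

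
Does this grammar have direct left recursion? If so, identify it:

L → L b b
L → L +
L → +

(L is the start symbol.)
L → L b b: LEFT RECURSIVE (starts with L)
L → L +: LEFT RECURSIVE (starts with L)
L → +: starts with '+'

The grammar has direct left recursion on: L.

Answer: Yes, L is left-recursive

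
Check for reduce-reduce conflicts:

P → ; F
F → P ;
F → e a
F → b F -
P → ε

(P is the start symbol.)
Augment with P' → P and build the canonical LR(0) collection (I0 = CLOSURE({[P' → . P]}), then GOTO on every symbol after a dot until no new states appear). It has 11 states:
  I0: { [P → . ; F], [P → .], [P' → . P] }  — shift, reduce
  I1: { [F → . P ;], [F → . b F -], [F → . e a], [P → . ; F], [P → .], [P → ; . F] }  — shift, reduce
  I2: { [P' → P .] }  — accept
  I3: { [P → ; F .] }  — reduce
  I4: { [F → P . ;] }  — shift
  I5: { [F → . P ;], [F → . b F -], [F → . e a], [F → b . F -], [P → . ; F], [P → .] }  — shift, reduce
  I6: { [F → e . a] }  — shift
  I7: { [F → e a .] }  — reduce
  I8: { [F → b F . -] }  — shift
  I9: { [F → b F - .] }  — reduce
  I10: { [F → P ; .] }  — reduce

No state contains more than one complete item.

Answer: No reduce-reduce conflicts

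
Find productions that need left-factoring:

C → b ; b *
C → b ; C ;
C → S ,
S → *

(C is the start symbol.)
Yes, C has productions with common prefix 'b ;'

Left-factoring is needed when two productions for the same non-terminal
share a common prefix on the right-hand side.

Productions for C:
  C → b ; b *
  C → b ; C ;
  C → S ,

Found common prefix 'b ;' in productions for C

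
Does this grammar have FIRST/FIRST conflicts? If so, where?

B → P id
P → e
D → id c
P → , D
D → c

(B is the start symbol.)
No FIRST/FIRST conflicts.

Productions for P:
  P → e: FIRST = { 'e' }
  P → , D: FIRST = { ',' }
Productions for D:
  D → id c: FIRST = { 'id' }
  D → c: FIRST = { 'c' }
B has only one production, so no FIRST/FIRST conflict is possible there.

All alternatives of each non-terminal have pairwise disjoint FIRST sets.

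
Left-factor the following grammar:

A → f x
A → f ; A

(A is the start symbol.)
Left-factoring transforms A → αβ₁ | αβ₂ into A → αA' and A' → β₁ | β₂
(α is the longest common prefix among the alternatives). Repeat until
no nonterminal has two alternatives with a common prefix.

Round 1: A has alternatives sharing prefix 'f'. Introduce A': A → f A'
  Add: A' → x
  Add: A' → ; A

No remaining common prefixes — done.

Resulting grammar:
A → f A'
A' → x
A' → ; A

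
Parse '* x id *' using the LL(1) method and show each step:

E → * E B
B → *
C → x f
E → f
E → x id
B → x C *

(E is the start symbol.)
Stack is shown with the top on the left.

Stack     Input       Action
----------------------------
E $       * x id * $  output E → * E B
* E B $   * x id * $  match '*'
E B $     x id * $    output E → x id
x id B $  x id * $    match 'x'
id B $    id * $      match 'id'
B $       * $         output B → *
* $       * $         match '*'
$         $           accept

The string is accepted.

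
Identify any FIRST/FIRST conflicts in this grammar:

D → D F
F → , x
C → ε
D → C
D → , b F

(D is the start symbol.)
A FIRST/FIRST conflict occurs when two productions N → α and N → β for the same non-terminal have FIRST(α) ∩ FIRST(β) ≠ ∅ (with ε ∈ FIRST of a nullable right-hand side, so two nullable alternatives also conflict).

FIRST sets of the non-terminals at (or reachable through a nullable prefix from) the front of some alternative:
  FIRST(D) = { ',', ε }
  FIRST(F) = { ',' }
  FIRST(C) = { ε }

Productions for D:
  D → D F: FIRST = { ',' }
  D → C: FIRST = { ε }
  D → , b F: FIRST = { ',' }
F, C have only one production, so no FIRST/FIRST conflict is possible there.

Conflict for D: D → D F and D → , b F
  Overlap: { ',' }

Answer: Yes. D → D F / D → ',' b F on { ',' }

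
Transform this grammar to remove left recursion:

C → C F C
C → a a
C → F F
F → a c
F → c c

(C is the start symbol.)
C is directly left-recursive. The standard transformation for
  A → A α₁ | ... | A α_m | β₁ | ... | β_n
is
  A  → β₁ A' | ... | β_n A'
  A' → α₁ A' | ... | α_m A' | ε

C → a a becomes C → a a C'
C → F F becomes C → F F C'
C → C F C becomes C' → F C C'
Add C' → ε

Productions for other non-terminals are unchanged:
  F → a c
  F → c c

Resulting grammar:
C → a a C'
C → F F C'
C' → F C C'
C' → ε
F → a c
F → c c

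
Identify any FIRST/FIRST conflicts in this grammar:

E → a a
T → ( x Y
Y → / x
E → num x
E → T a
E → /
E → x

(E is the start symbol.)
No FIRST/FIRST conflicts.

FIRST sets of the non-terminals at (or reachable through a nullable prefix from) the front of some alternative:
  FIRST(T) = { '(' }

Productions for E:
  E → a a: FIRST = { 'a' }
  E → num x: FIRST = { 'num' }
  E → T a: FIRST = { '(' }
  E → /: FIRST = { '/' }
  E → x: FIRST = { 'x' }
T, Y have only one production, so no FIRST/FIRST conflict is possible there.

All alternatives of each non-terminal have pairwise disjoint FIRST sets.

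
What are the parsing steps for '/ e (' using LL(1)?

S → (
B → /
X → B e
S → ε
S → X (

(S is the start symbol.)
LL(1) parsing maintains a stack (initially the start symbol over $) and the input. At each step: if the stack top is a terminal, match it against the current input token; if it is a non-terminal N, replace it with the RHS of M[N, lookahead] (the unique production whose predict set contains the lookahead).

Stack is shown with the top on the left.

Stack    Input    Action
------------------------
S $      / e ( $  output S → X (
X ( $    / e ( $  output X → B e
B e ( $  / e ( $  output B → /
/ e ( $  / e ( $  match '/'
e ( $    e ( $    match 'e'
( $      ( $      match '('
$        $        accept

The string is accepted.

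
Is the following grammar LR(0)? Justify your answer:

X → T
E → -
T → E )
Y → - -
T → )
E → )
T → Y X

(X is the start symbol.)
Augment with X' → X and build the canonical LR(0) collection (I0 = CLOSURE({[X' → . X]}), then GOTO on every symbol after a dot until no new states appear). It has 10 states:
  I0: { [E → . )], [E → . -], [T → . )], [T → . E )], [T → . Y X], [X → . T], [X' → . X], [Y → . - -] }  — shift
  I1: { [E → ) .], [T → ) .] }  — 2 reduces
  I2: { [E → - .], [Y → - . -] }  — shift, reduce
  I3: { [T → E . )] }  — shift
  I4: { [X → T .] }  — reduce
  I5: { [X' → X .] }  — accept
  I6: { [E → . )], [E → . -], [T → . )], [T → . E )], [T → . Y X], [T → Y . X], [X → . T], [Y → . - -] }  — shift
  I7: { [T → Y X .] }  — reduce
  I8: { [T → E ) .] }  — reduce
  I9: { [Y → - - .] }  — reduce

Conflict in state I1:
  Reduce-reduce conflict: [E → ) .] and [T → ) .]
So the grammar is NOT LR(0).

Answer: No. Reduce-reduce conflict: [E → ) .] and [T → ) .]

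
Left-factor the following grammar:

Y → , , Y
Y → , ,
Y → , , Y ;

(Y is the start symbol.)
Left-factoring transforms A → αβ₁ | αβ₂ into A → αA' and A' → β₁ | β₂
(α is the longest common prefix among the alternatives). Repeat until
no nonterminal has two alternatives with a common prefix.

Round 1: Y has alternatives sharing prefix ', ,'. Introduce Y': Y → , , Y'
  Add: Y' → Y
  Add: Y' → ε
  Add: Y' → Y ;

Round 2: Y' has alternatives sharing prefix 'Y'. Introduce Y'': Y' → Y Y''
  Add: Y'' → ε
  Add: Y'' → ;

No remaining common prefixes — done.

Resulting grammar:
Y → , , Y'
Y' → Y Y''
Y'' → ε
Y'' → ;
Y' → ε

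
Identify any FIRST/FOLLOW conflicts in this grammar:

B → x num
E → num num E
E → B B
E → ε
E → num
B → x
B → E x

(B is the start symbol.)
Yes. E → B B with FOLLOW(E) on { 'x' }

Nullable non-terminals: E.
FIRST sets used below: FIRST(B) = { 'num', 'x' }

E: nullable alternative(s) E → ε; FOLLOW(E) = { 'x' }
  E → num num E: FIRST \ {ε} = { 'num' } — disjoint from FOLLOW(E)
  E → B B: FIRST \ {ε} = { 'num', 'x' } — overlaps FOLLOW(E) on { 'x' }: CONFLICT
  E → ε: FIRST \ {ε} = { } — this is the only nullable alternative, skip
  E → num: FIRST \ {ε} = { 'num' } — disjoint from FOLLOW(E)

B has no nullable alternative, so no FIRST/FOLLOW check is needed there.

So the grammar has 1 FIRST/FOLLOW conflict (marked CONFLICT above).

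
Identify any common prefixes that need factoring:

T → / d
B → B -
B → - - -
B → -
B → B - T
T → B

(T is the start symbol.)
Yes, B has productions with common prefix 'B -'; B has productions with common prefix '-'

Left-factoring is needed when two productions for the same non-terminal
share a common prefix on the right-hand side.

Productions for T:
  T → / d
  T → B
Productions for B:
  B → B -
  B → - - -
  B → -
  B → B - T

Found common prefix 'B -' in productions for B
Found common prefix '-' in productions for B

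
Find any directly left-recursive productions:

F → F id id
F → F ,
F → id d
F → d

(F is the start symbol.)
Direct left recursion occurs when N → N α for some non-terminal N (the right-hand side begins with the left-hand side itself).

F → F id id: LEFT RECURSIVE (starts with F)
F → F ,: LEFT RECURSIVE (starts with F)
F → id d: starts with id
F → d: starts with d

The grammar has direct left recursion on: F.

Answer: Yes, F is left-recursive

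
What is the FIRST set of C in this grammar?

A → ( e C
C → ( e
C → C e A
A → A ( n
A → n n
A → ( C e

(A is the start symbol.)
{ '(' }

To compute FIRST(C), examine every production with C on the left-hand side, reading each right-hand side left to right until a non-nullable symbol is reached.

From C → ( e:
  - '(' is a terminal: add '(' and stop
From C → C e A:
  - C is the symbol being defined: contributes nothing new
    C is not nullable, so stop

Collecting: FIRST(C) = { '(' }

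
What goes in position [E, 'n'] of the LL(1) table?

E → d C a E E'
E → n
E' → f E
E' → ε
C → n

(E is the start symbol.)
E → n

To find M[E, 'n'], we find productions for E where 'n' is in the predict set (PREDICT(N → α) = (FIRST(α) \ {ε}) ∪ (FOLLOW(N) if α ⇒* ε)).

E → d C a E E': PREDICT = { 'd' }
E → n: PREDICT = { 'n' }
  'n' is in predict set, so this production goes in M[E, 'n']

M[E, 'n'] = E → n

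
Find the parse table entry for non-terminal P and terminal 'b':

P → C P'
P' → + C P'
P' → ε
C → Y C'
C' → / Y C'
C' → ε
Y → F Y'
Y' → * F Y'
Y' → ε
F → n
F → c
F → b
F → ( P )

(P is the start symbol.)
To find M[P, 'b'], we find productions for P where 'b' is in the predict set (PREDICT(N → α) = (FIRST(α) \ {ε}) ∪ (FOLLOW(N) if α ⇒* ε)).

Relevant sets:
  FIRST(C) = { '(', 'b', 'c', 'n' }

P → C P': PREDICT = { '(', 'b', 'c', 'n' }
  'b' is in predict set, so this production goes in M[P, 'b']

M[P, 'b'] = P → C P'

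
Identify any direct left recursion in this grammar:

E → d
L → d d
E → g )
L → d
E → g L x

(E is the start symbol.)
E → d: starts with d
L → d d: starts with d
E → g ): starts with g
L → d: starts with d
E → g L x: starts with g

No direct left recursion found.

Answer: No direct left recursion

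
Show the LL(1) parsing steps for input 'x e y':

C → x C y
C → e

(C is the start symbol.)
Stack is shown with the top on the left.

Stack    Input    Action
------------------------
C $      x e y $  output C → x C y
x C y $  x e y $  match 'x'
C y $    e y $    output C → e
e y $    e y $    match 'e'
y $      y $      match 'y'
$        $        accept

The string is accepted.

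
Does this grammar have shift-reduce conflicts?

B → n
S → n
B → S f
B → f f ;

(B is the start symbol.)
A shift-reduce conflict occurs when an LR(0) state has both:
  - a complete (reduce) item [A → α .] (dot at the end), and
  - a shift item [B → β . c γ] (dot before a terminal).

Augment with B' → B and build the canonical LR(0) collection (I0 = CLOSURE({[B' → . B]}), then GOTO on every symbol after a dot until no new states appear). It has 8 states:
  I0: { [B → . S f], [B → . f f ;], [B → . n], [B' → . B], [S → . n] }  — shift
  I1: { [B' → B .] }  — accept
  I2: { [B → S . f] }  — shift
  I3: { [B → f . f ;] }  — shift
  I4: { [B → n .], [S → n .] }  — 2 reduces
  I5: { [B → f f . ;] }  — shift
  I6: { [B → f f ; .] }  — reduce
  I7: { [B → S f .] }  — reduce

No state contains both a complete item and a shift item.

Answer: No shift-reduce conflicts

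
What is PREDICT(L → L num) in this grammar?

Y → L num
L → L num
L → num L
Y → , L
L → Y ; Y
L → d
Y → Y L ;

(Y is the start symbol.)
{ ',', 'd', 'num' }

PREDICT(L → L num) = (FIRST(RHS) \ {ε}) ∪ (FOLLOW(L) if ε ∈ FIRST(RHS), i.e. RHS ⇒* ε)
FIRST(L) = { ',', 'd', 'num' }
FIRST(L num) = { ',', 'd', 'num' }
ε ∉ FIRST(L num), so FOLLOW(L) is not added.
PREDICT(L → L num) = { ',', 'd', 'num' }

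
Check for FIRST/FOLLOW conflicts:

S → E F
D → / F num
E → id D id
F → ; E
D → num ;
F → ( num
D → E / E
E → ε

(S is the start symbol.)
Nullable non-terminals: E.

E: nullable alternative(s) E → ε; FOLLOW(E) = { $, '(', '/', ';', 'id', 'num' }
  E → id D id: FIRST \ {ε} = { 'id' } — overlaps FOLLOW(E) on { 'id' }: CONFLICT
  E → ε: FIRST \ {ε} = { } — this is the only nullable alternative, skip

D, F, S have no nullable alternative, so no FIRST/FOLLOW check is needed there.

So the grammar has 1 FIRST/FOLLOW conflict (marked CONFLICT above).

Answer: Yes. E → id D id with FOLLOW(E) on { 'id' }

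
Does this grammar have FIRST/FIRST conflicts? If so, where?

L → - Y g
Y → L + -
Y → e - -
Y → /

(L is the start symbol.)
No FIRST/FIRST conflicts.

FIRST sets of the non-terminals at (or reachable through a nullable prefix from) the front of some alternative:
  FIRST(L) = { '-' }

Productions for Y:
  Y → L + -: FIRST = { '-' }
  Y → e - -: FIRST = { 'e' }
  Y → /: FIRST = { '/' }
L has only one production, so no FIRST/FIRST conflict is possible there.

All alternatives of each non-terminal have pairwise disjoint FIRST sets.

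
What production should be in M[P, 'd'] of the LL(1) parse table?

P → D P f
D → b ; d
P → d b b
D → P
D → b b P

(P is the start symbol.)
P → D P f, P → d b b

To find M[P, 'd'], we find productions for P where 'd' is in the predict set (PREDICT(N → α) = (FIRST(α) \ {ε}) ∪ (FOLLOW(N) if α ⇒* ε)).

Relevant sets:
  FIRST(D) = { 'b', 'd' }

P → D P f: PREDICT = { 'b', 'd' }
  'd' is in predict set, so this production goes in M[P, 'd']
P → d b b: PREDICT = { 'd' }
  'd' is in predict set, so this production goes in M[P, 'd']

M[P, 'd'] = P → D P f, P → d b b  (a multiply-defined cell — the grammar is not LL(1))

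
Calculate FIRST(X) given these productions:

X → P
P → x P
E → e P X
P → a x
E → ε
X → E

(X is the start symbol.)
To compute FIRST(X), examine every production with X on the left-hand side, reading each right-hand side left to right until a non-nullable symbol is reached.

FIRST sets of the other non-terminals involved (by the same procedure, iterated to a fixed point):
  FIRST(P) = { 'a', 'x' }
  FIRST(E) = { 'e', ε }

From X → P:
  - P is a non-terminal: add FIRST(P) \ {ε} = { 'a', 'x' }
    P is not nullable, so stop
From X → E:
  - E is a non-terminal: add FIRST(E) \ {ε} = { 'e' }
    E is nullable and nothing follows, so the whole right-hand side can vanish: ε ∈ FIRST(X)

Collecting: FIRST(X) = { 'a', 'e', 'x', ε }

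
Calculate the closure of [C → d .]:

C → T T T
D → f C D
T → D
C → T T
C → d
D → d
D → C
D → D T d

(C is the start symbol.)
To compute CLOSURE, for each item [A → α.Bβ] where B is a non-terminal, add [B → .γ] for all productions B → γ; repeat for the newly added items until nothing changes.

Start with: [C → d .]
The dot is at the end, so nothing is added.

CLOSURE = { [C → d .] }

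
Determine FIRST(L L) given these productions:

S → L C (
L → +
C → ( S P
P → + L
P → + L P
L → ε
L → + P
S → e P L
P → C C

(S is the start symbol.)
{ '+', ε }

FIRST sets of the non-terminals involved (from the grammar, by fixed-point iteration):
  FIRST(L) = { '+', ε }

To compute FIRST(L L), process the symbols left to right:
Symbol L is a non-terminal. Add FIRST(L) \ {ε} = { '+' }
L is nullable (ε ∈ FIRST(L)), continue to the next symbol.
Symbol L is a non-terminal. Add FIRST(L) \ {ε} = { '+' }
L is nullable (ε ∈ FIRST(L)), continue to the next symbol.
All symbols are nullable, so ε is in the result.
FIRST(L L) = { '+', ε }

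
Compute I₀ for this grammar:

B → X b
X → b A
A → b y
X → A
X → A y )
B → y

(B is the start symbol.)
First, augment the grammar with B' → B
I₀ = CLOSURE({ [B' → . B] }):
  [B' → . B] has the dot before B: add [B → . X b], [B → . y]
  [B → . X b] has the dot before X: add [X → . b A], [X → . A], [X → . A y )]
  [X → . A] has the dot before A: add [A → . b y]
No further items can be added.

I₀ = { [A → . b y], [B → . X b], [B → . y], [B' → . B], [X → . A y )], [X → . A], [X → . b A] }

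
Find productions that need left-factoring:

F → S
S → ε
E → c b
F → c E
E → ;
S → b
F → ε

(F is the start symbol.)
Left-factoring is needed when two productions for the same non-terminal
share a common prefix on the right-hand side.

Productions for F:
  F → S
  F → c E
  F → ε
Productions for S:
  S → ε
  S → b
Productions for E:
  E → c b
  E → ;

No common prefixes found.

Answer: No, left-factoring is not needed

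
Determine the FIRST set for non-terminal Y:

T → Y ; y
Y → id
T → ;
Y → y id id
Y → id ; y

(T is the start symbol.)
{ 'id', 'y' }

To compute FIRST(Y), examine every production with Y on the left-hand side, reading each right-hand side left to right until a non-nullable symbol is reached.

From Y → id:
  - id is a terminal: add 'id' and stop
From Y → y id id:
  - y is a terminal: add 'y' and stop
From Y → id ; y:
  - id is a terminal: add 'id' and stop

Collecting: FIRST(Y) = { 'id', 'y' }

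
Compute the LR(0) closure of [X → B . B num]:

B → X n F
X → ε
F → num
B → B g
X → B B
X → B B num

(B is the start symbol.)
To compute CLOSURE, for each item [A → α.Bβ] where B is a non-terminal, add [B → .γ] for all productions B → γ; repeat for the newly added items until nothing changes.

Start with: [X → B . B num]
  [X → B . B num] has the dot before B: add [B → . X n F], [B → . B g]
  [B → . X n F] has the dot before X: add [X → .], [X → . B B], [X → . B B num]
No further items can be added.

CLOSURE = { [B → . B g], [B → . X n F], [X → . B B num], [X → . B B], [X → .], [X → B . B num] }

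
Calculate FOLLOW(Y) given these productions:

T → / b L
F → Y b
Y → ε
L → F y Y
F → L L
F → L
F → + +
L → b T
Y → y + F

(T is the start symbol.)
{ $, '+', 'b', 'y' }

In F → Y b: Y is followed by b, add FIRST(b) \ {ε} = { 'b' }
In L → F y Y: Y is at the end, add FOLLOW(L)

The FOLLOW sets referred to above (computed the same way, to a fixed point):
  FOLLOW(L) = { $, '+', 'b', 'y' }

Taking the union: FOLLOW(Y) = { $, '+', 'b', 'y' }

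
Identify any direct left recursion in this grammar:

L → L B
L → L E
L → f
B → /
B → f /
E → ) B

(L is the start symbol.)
L → L B: LEFT RECURSIVE (starts with L)
L → L E: LEFT RECURSIVE (starts with L)
L → f: starts with f
B → /: starts with '/'
B → f /: starts with f
E → ) B: starts with ')'

The grammar has direct left recursion on: L.

Answer: Yes, L is left-recursive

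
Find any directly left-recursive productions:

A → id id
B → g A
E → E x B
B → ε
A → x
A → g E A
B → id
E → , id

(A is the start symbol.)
Yes, E is left-recursive

A → id id: starts with id
B → g A: starts with g
E → E x B: LEFT RECURSIVE (starts with E)
B → ε: starts with ε
A → x: starts with x
A → g E A: starts with g
B → id: starts with id
E → , id: starts with ','

The grammar has direct left recursion on: E.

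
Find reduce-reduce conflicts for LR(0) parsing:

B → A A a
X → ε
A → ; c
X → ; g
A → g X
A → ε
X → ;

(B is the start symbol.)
Augment with B' → B and build the canonical LR(0) collection (I0 = CLOSURE({[B' → . B]}), then GOTO on every symbol after a dot until no new states appear). It has 11 states:
  I0: { [A → . ; c], [A → . g X], [A → .], [B → . A A a], [B' → . B] }  — shift, reduce
  I1: { [A → ; . c] }  — shift
  I2: { [A → . ; c], [A → . g X], [A → .], [B → A . A a] }  — shift, reduce
  I3: { [B' → B .] }  — accept
  I4: { [A → g . X], [X → . ; g], [X → . ;], [X → .] }  — shift, reduce
  I5: { [X → ; . g], [X → ; .] }  — shift, reduce
  I6: { [A → g X .] }  — reduce
  I7: { [X → ; g .] }  — reduce
  I8: { [B → A A . a] }  — shift
  I9: { [B → A A a .] }  — reduce
  I10: { [A → ; c .] }  — reduce

No state contains more than one complete item.

Answer: No reduce-reduce conflicts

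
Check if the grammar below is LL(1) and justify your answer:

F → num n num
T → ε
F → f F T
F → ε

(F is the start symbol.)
Yes, the grammar is LL(1).

A grammar is LL(1) if for each non-terminal N with multiple productions, the predict sets of those productions are pairwise disjoint, where PREDICT(N → α) = (FIRST(α) \ {ε}) ∪ (FOLLOW(N) if α ⇒* ε).

Relevant sets:
  FOLLOW(F) = { $ }

For F:
  PREDICT(F → num n num) = { 'num' }
  PREDICT(F → f F T) = { 'f' }
  PREDICT(F → ε) = { $ }
T has a single production, so nothing to check there.

All predict sets are disjoint. The grammar IS LL(1).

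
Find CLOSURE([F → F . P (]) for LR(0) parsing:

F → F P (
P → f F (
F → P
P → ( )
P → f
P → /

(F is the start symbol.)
To compute CLOSURE, for each item [A → α.Bβ] where B is a non-terminal, add [B → .γ] for all productions B → γ; repeat for the newly added items until nothing changes.

Start with: [F → F . P (]
  [F → F . P (] has the dot before P: add [P → . f F (], [P → . ( )], [P → . f], [P → . /]
No further items can be added.

CLOSURE = { [F → F . P (], [P → . ( )], [P → . /], [P → . f F (], [P → . f] }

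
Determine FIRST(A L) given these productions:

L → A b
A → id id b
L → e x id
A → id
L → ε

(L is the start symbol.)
FIRST sets of the non-terminals involved (from the grammar, by fixed-point iteration):
  FIRST(A) = { 'id' }

To compute FIRST(A L), process the symbols left to right:
Symbol A is a non-terminal. Add FIRST(A) \ {ε} = { 'id' }
A is not nullable (ε ∉ FIRST(A)), so stop here.
FIRST(A L) = { 'id' }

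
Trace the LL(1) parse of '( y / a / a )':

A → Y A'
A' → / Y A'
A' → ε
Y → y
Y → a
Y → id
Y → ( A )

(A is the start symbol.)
LL(1) parsing maintains a stack (initially the start symbol over $) and the input. At each step: if the stack top is a terminal, match it against the current input token; if it is a non-terminal N, replace it with the RHS of M[N, lookahead] (the unique production whose predict set contains the lookahead).

Stack is shown with the top on the left.

Stack          Input            Action
--------------------------------------
A $            ( y / a / a ) $  output A → Y A'
Y A' $         ( y / a / a ) $  output Y → ( A )
( A ) A' $     ( y / a / a ) $  match '('
A ) A' $       y / a / a ) $    output A → Y A'
Y A' ) A' $    y / a / a ) $    output Y → y
y A' ) A' $    y / a / a ) $    match 'y'
A' ) A' $      / a / a ) $      output A' → / Y A'
/ Y A' ) A' $  / a / a ) $      match '/'
Y A' ) A' $    a / a ) $        output Y → a
a A' ) A' $    a / a ) $        match 'a'
A' ) A' $      / a ) $          output A' → / Y A'
/ Y A' ) A' $  / a ) $          match '/'
Y A' ) A' $    a ) $            output Y → a
a A' ) A' $    a ) $            match 'a'
A' ) A' $      ) $              output A' → ε
) A' $         ) $              match ')'
A' $           $                output A' → ε
$              $                accept

The string is accepted.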